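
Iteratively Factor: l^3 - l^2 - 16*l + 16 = (l - 1)*(l^2 - 16) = (l - 4)*(l - 1)*(l + 4)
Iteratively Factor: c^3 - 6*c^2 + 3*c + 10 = (c - 5)*(c^2 - c - 2) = (c - 5)*(c - 2)*(c + 1)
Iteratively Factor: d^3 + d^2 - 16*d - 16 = (d + 1)*(d^2 - 16) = (d + 1)*(d + 4)*(d - 4)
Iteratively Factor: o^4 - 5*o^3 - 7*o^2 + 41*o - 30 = (o - 2)*(o^3 - 3*o^2 - 13*o + 15) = (o - 2)*(o - 1)*(o^2 - 2*o - 15) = (o - 5)*(o - 2)*(o - 1)*(o + 3)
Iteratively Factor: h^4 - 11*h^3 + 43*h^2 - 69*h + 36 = (h - 3)*(h^3 - 8*h^2 + 19*h - 12) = (h - 4)*(h - 3)*(h^2 - 4*h + 3) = (h - 4)*(h - 3)*(h - 1)*(h - 3)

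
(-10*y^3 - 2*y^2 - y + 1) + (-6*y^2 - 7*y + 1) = -10*y^3 - 8*y^2 - 8*y + 2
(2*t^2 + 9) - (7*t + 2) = 2*t^2 - 7*t + 7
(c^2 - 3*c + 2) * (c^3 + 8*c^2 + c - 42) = c^5 + 5*c^4 - 21*c^3 - 29*c^2 + 128*c - 84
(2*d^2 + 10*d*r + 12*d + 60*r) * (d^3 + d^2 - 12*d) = 2*d^5 + 10*d^4*r + 14*d^4 + 70*d^3*r - 12*d^3 - 60*d^2*r - 144*d^2 - 720*d*r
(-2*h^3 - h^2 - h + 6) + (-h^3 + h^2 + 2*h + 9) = -3*h^3 + h + 15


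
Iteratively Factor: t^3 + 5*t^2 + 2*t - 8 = (t - 1)*(t^2 + 6*t + 8) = (t - 1)*(t + 2)*(t + 4)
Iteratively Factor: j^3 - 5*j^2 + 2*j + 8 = (j + 1)*(j^2 - 6*j + 8) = (j - 4)*(j + 1)*(j - 2)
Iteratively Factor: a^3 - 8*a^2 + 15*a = (a - 5)*(a^2 - 3*a) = (a - 5)*(a - 3)*(a)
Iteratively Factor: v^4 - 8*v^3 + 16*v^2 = (v)*(v^3 - 8*v^2 + 16*v) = v*(v - 4)*(v^2 - 4*v) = v*(v - 4)^2*(v)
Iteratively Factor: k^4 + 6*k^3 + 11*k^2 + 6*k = (k + 2)*(k^3 + 4*k^2 + 3*k) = (k + 2)*(k + 3)*(k^2 + k) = k*(k + 2)*(k + 3)*(k + 1)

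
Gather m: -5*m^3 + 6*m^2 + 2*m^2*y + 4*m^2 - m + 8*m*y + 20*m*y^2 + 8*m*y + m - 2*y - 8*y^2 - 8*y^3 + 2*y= -5*m^3 + m^2*(2*y + 10) + m*(20*y^2 + 16*y) - 8*y^3 - 8*y^2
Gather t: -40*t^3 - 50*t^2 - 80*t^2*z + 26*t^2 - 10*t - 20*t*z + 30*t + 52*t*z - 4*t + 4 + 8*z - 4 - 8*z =-40*t^3 + t^2*(-80*z - 24) + t*(32*z + 16)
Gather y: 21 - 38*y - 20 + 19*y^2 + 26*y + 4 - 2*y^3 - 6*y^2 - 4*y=-2*y^3 + 13*y^2 - 16*y + 5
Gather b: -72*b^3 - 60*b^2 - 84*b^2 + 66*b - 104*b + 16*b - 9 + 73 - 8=-72*b^3 - 144*b^2 - 22*b + 56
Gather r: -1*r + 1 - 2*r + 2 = 3 - 3*r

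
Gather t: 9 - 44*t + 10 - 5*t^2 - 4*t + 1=-5*t^2 - 48*t + 20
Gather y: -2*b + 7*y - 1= -2*b + 7*y - 1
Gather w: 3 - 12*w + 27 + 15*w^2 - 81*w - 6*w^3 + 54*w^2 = -6*w^3 + 69*w^2 - 93*w + 30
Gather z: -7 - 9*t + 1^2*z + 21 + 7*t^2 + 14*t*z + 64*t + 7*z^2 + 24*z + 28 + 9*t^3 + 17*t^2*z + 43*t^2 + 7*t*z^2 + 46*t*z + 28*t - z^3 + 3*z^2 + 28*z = 9*t^3 + 50*t^2 + 83*t - z^3 + z^2*(7*t + 10) + z*(17*t^2 + 60*t + 53) + 42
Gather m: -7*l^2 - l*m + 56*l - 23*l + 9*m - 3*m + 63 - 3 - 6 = -7*l^2 + 33*l + m*(6 - l) + 54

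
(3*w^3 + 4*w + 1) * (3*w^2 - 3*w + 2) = 9*w^5 - 9*w^4 + 18*w^3 - 9*w^2 + 5*w + 2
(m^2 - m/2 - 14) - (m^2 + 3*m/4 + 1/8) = -5*m/4 - 113/8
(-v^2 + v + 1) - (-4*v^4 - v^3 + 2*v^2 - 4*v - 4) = 4*v^4 + v^3 - 3*v^2 + 5*v + 5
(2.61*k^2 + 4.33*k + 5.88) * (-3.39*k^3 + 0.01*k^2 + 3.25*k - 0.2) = -8.8479*k^5 - 14.6526*k^4 - 11.4074*k^3 + 13.6093*k^2 + 18.244*k - 1.176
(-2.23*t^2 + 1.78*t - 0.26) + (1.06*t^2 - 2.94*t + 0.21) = -1.17*t^2 - 1.16*t - 0.05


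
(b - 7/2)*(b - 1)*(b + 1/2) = b^3 - 4*b^2 + 5*b/4 + 7/4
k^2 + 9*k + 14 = (k + 2)*(k + 7)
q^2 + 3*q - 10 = (q - 2)*(q + 5)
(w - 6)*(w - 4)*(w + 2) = w^3 - 8*w^2 + 4*w + 48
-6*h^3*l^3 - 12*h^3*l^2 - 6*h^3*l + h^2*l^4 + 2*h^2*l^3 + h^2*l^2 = l*(-6*h + l)*(h*l + h)^2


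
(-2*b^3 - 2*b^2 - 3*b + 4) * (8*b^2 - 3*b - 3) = -16*b^5 - 10*b^4 - 12*b^3 + 47*b^2 - 3*b - 12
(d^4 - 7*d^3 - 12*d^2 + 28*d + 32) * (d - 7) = d^5 - 14*d^4 + 37*d^3 + 112*d^2 - 164*d - 224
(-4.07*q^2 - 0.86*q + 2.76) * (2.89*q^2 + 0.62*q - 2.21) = -11.7623*q^4 - 5.0088*q^3 + 16.4379*q^2 + 3.6118*q - 6.0996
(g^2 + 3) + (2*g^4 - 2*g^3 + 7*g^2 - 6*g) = 2*g^4 - 2*g^3 + 8*g^2 - 6*g + 3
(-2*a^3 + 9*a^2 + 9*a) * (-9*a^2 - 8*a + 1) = 18*a^5 - 65*a^4 - 155*a^3 - 63*a^2 + 9*a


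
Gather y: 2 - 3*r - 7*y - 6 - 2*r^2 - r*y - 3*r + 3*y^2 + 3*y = -2*r^2 - 6*r + 3*y^2 + y*(-r - 4) - 4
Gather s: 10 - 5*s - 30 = -5*s - 20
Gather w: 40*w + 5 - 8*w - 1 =32*w + 4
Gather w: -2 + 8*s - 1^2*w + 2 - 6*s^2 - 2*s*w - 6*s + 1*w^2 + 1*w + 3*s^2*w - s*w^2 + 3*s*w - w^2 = -6*s^2 - s*w^2 + 2*s + w*(3*s^2 + s)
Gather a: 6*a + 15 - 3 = 6*a + 12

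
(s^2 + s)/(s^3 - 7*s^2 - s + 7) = s/(s^2 - 8*s + 7)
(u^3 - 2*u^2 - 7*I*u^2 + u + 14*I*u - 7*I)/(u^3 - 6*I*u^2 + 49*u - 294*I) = (u^2 - 2*u + 1)/(u^2 + I*u + 42)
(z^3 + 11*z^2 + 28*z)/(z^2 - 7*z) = (z^2 + 11*z + 28)/(z - 7)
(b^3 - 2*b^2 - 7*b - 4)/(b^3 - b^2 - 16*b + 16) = (b^2 + 2*b + 1)/(b^2 + 3*b - 4)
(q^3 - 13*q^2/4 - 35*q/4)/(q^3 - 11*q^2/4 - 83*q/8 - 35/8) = 2*q/(2*q + 1)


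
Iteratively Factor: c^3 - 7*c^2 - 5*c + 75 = (c + 3)*(c^2 - 10*c + 25) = (c - 5)*(c + 3)*(c - 5)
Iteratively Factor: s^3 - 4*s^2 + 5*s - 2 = (s - 1)*(s^2 - 3*s + 2) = (s - 2)*(s - 1)*(s - 1)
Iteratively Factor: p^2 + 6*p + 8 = (p + 2)*(p + 4)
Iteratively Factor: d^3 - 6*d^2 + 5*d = (d - 1)*(d^2 - 5*d) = d*(d - 1)*(d - 5)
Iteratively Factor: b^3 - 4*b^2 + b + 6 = (b - 2)*(b^2 - 2*b - 3) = (b - 2)*(b + 1)*(b - 3)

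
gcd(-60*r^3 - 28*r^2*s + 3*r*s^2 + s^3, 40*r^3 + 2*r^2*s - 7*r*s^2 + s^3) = 10*r^2 + 3*r*s - s^2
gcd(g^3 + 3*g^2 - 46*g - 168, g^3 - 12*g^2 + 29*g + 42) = g - 7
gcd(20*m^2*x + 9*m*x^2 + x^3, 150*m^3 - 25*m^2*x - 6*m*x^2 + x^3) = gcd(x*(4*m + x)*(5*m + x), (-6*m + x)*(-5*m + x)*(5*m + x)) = 5*m + x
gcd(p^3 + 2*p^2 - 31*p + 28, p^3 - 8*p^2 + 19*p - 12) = p^2 - 5*p + 4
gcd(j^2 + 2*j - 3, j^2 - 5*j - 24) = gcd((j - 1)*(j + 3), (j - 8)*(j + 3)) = j + 3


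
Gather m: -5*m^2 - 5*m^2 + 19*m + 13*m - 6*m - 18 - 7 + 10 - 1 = -10*m^2 + 26*m - 16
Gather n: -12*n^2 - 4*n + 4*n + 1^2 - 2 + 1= -12*n^2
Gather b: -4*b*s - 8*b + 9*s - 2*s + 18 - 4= b*(-4*s - 8) + 7*s + 14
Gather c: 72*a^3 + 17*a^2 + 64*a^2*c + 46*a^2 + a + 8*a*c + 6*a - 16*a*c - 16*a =72*a^3 + 63*a^2 - 9*a + c*(64*a^2 - 8*a)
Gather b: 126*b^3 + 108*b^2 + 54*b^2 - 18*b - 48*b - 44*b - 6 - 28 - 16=126*b^3 + 162*b^2 - 110*b - 50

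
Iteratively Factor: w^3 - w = (w - 1)*(w^2 + w) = w*(w - 1)*(w + 1)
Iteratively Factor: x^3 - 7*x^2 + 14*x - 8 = (x - 2)*(x^2 - 5*x + 4) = (x - 2)*(x - 1)*(x - 4)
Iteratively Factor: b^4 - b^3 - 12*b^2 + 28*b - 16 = (b + 4)*(b^3 - 5*b^2 + 8*b - 4) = (b - 1)*(b + 4)*(b^2 - 4*b + 4) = (b - 2)*(b - 1)*(b + 4)*(b - 2)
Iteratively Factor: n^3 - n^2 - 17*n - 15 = (n + 3)*(n^2 - 4*n - 5) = (n - 5)*(n + 3)*(n + 1)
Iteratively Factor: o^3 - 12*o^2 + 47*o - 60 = (o - 4)*(o^2 - 8*o + 15) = (o - 5)*(o - 4)*(o - 3)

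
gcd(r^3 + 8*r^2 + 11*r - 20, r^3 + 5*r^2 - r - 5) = r^2 + 4*r - 5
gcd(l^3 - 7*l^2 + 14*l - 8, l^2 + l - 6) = l - 2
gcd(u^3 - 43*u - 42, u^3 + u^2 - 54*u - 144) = u + 6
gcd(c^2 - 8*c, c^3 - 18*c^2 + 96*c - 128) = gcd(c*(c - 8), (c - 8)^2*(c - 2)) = c - 8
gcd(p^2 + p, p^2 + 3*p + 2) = p + 1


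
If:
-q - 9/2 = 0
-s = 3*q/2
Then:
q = -9/2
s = 27/4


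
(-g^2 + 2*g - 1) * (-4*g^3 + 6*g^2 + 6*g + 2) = 4*g^5 - 14*g^4 + 10*g^3 + 4*g^2 - 2*g - 2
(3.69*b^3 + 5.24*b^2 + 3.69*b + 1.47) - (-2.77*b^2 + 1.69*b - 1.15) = 3.69*b^3 + 8.01*b^2 + 2.0*b + 2.62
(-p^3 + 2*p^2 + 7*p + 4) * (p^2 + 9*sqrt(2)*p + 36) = -p^5 - 9*sqrt(2)*p^4 + 2*p^4 - 29*p^3 + 18*sqrt(2)*p^3 + 76*p^2 + 63*sqrt(2)*p^2 + 36*sqrt(2)*p + 252*p + 144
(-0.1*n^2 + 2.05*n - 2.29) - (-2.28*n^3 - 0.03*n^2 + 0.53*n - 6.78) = 2.28*n^3 - 0.07*n^2 + 1.52*n + 4.49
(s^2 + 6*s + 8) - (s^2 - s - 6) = 7*s + 14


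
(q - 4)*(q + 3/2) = q^2 - 5*q/2 - 6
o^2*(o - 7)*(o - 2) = o^4 - 9*o^3 + 14*o^2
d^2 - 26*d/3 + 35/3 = (d - 7)*(d - 5/3)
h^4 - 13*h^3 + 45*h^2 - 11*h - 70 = (h - 7)*(h - 5)*(h - 2)*(h + 1)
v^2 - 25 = (v - 5)*(v + 5)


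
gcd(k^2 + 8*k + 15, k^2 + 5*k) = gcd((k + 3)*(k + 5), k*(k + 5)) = k + 5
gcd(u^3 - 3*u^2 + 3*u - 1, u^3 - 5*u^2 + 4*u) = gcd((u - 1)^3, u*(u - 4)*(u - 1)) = u - 1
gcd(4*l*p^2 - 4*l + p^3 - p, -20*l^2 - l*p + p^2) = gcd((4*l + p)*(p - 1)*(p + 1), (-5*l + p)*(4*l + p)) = 4*l + p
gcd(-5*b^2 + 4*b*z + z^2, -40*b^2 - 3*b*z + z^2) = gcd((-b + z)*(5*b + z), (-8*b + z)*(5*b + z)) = 5*b + z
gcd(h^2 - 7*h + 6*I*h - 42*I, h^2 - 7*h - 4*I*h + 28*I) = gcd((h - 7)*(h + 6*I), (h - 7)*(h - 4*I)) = h - 7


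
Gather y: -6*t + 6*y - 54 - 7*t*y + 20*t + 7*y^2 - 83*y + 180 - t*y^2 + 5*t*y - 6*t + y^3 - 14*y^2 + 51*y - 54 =8*t + y^3 + y^2*(-t - 7) + y*(-2*t - 26) + 72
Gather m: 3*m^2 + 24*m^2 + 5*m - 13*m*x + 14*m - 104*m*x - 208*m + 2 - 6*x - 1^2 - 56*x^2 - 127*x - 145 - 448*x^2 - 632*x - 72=27*m^2 + m*(-117*x - 189) - 504*x^2 - 765*x - 216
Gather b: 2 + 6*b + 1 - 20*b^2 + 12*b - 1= -20*b^2 + 18*b + 2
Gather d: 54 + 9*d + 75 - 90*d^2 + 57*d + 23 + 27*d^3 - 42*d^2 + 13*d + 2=27*d^3 - 132*d^2 + 79*d + 154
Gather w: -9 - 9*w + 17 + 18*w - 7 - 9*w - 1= 0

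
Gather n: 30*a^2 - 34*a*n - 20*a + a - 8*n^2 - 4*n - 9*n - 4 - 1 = 30*a^2 - 19*a - 8*n^2 + n*(-34*a - 13) - 5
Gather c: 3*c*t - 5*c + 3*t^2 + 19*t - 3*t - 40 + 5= c*(3*t - 5) + 3*t^2 + 16*t - 35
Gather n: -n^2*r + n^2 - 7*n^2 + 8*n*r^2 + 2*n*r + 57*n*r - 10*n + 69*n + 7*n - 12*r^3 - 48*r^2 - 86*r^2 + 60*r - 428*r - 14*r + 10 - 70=n^2*(-r - 6) + n*(8*r^2 + 59*r + 66) - 12*r^3 - 134*r^2 - 382*r - 60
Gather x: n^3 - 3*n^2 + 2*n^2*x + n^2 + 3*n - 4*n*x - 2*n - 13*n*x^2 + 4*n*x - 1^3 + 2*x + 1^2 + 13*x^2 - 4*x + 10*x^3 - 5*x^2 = n^3 - 2*n^2 + n + 10*x^3 + x^2*(8 - 13*n) + x*(2*n^2 - 2)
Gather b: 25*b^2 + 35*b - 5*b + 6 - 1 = 25*b^2 + 30*b + 5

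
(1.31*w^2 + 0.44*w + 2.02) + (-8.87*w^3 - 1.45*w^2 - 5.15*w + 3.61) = -8.87*w^3 - 0.14*w^2 - 4.71*w + 5.63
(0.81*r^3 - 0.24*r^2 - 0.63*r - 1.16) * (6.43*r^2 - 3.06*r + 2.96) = 5.2083*r^5 - 4.0218*r^4 - 0.918899999999999*r^3 - 6.2414*r^2 + 1.6848*r - 3.4336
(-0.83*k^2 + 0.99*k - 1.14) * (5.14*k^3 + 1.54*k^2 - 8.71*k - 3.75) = -4.2662*k^5 + 3.8104*k^4 + 2.8943*k^3 - 7.266*k^2 + 6.2169*k + 4.275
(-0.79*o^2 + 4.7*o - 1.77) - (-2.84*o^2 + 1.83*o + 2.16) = 2.05*o^2 + 2.87*o - 3.93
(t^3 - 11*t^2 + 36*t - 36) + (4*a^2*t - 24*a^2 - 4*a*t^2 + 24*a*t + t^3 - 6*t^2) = 4*a^2*t - 24*a^2 - 4*a*t^2 + 24*a*t + 2*t^3 - 17*t^2 + 36*t - 36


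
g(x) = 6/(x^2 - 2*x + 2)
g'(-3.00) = 0.17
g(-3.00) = 0.35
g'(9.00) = -0.02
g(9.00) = 0.09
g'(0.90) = 1.18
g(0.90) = 5.94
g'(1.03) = -0.36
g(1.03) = 5.99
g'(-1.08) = 0.88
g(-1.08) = 1.13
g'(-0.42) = 1.87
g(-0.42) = 1.99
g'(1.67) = -3.83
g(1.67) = 4.14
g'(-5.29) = 0.05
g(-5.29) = 0.15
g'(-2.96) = 0.17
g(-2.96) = 0.36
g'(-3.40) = 0.13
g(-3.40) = 0.29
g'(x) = 6*(2 - 2*x)/(x^2 - 2*x + 2)^2 = 12*(1 - x)/(x^2 - 2*x + 2)^2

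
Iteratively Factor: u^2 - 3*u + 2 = (u - 2)*(u - 1)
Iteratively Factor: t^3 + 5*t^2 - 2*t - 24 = (t - 2)*(t^2 + 7*t + 12) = (t - 2)*(t + 4)*(t + 3)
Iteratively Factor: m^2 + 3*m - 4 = (m + 4)*(m - 1)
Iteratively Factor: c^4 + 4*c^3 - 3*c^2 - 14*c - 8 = (c + 1)*(c^3 + 3*c^2 - 6*c - 8) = (c + 1)^2*(c^2 + 2*c - 8) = (c + 1)^2*(c + 4)*(c - 2)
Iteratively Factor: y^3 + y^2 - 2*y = (y + 2)*(y^2 - y) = y*(y + 2)*(y - 1)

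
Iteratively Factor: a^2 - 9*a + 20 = (a - 5)*(a - 4)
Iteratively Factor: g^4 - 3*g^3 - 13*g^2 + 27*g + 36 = (g - 4)*(g^3 + g^2 - 9*g - 9) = (g - 4)*(g + 3)*(g^2 - 2*g - 3) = (g - 4)*(g - 3)*(g + 3)*(g + 1)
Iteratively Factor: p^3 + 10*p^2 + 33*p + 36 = (p + 4)*(p^2 + 6*p + 9) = (p + 3)*(p + 4)*(p + 3)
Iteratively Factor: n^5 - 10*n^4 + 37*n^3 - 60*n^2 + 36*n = (n - 2)*(n^4 - 8*n^3 + 21*n^2 - 18*n) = n*(n - 2)*(n^3 - 8*n^2 + 21*n - 18) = n*(n - 3)*(n - 2)*(n^2 - 5*n + 6) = n*(n - 3)^2*(n - 2)*(n - 2)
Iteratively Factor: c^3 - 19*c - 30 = (c + 2)*(c^2 - 2*c - 15) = (c + 2)*(c + 3)*(c - 5)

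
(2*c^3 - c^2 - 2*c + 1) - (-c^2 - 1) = 2*c^3 - 2*c + 2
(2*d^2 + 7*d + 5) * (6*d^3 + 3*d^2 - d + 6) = 12*d^5 + 48*d^4 + 49*d^3 + 20*d^2 + 37*d + 30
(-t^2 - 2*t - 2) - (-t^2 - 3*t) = t - 2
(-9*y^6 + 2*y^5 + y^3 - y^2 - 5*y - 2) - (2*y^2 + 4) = -9*y^6 + 2*y^5 + y^3 - 3*y^2 - 5*y - 6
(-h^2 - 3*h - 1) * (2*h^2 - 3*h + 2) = -2*h^4 - 3*h^3 + 5*h^2 - 3*h - 2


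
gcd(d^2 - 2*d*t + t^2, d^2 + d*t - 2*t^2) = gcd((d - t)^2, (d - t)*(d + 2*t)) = -d + t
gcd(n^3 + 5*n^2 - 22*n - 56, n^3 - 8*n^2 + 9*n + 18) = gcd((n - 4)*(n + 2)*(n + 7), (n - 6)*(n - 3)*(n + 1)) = 1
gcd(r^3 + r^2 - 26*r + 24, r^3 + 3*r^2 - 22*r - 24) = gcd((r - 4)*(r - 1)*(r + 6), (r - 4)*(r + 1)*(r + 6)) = r^2 + 2*r - 24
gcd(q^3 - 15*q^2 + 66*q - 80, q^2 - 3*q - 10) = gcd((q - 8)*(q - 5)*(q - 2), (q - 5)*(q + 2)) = q - 5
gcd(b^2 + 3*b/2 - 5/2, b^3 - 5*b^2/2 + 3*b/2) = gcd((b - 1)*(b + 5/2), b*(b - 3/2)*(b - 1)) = b - 1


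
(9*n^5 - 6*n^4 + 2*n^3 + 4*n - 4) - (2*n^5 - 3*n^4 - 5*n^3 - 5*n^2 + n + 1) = 7*n^5 - 3*n^4 + 7*n^3 + 5*n^2 + 3*n - 5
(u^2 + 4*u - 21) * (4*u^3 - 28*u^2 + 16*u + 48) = 4*u^5 - 12*u^4 - 180*u^3 + 700*u^2 - 144*u - 1008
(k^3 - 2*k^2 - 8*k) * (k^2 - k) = k^5 - 3*k^4 - 6*k^3 + 8*k^2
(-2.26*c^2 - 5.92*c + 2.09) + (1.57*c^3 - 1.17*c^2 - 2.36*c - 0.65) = 1.57*c^3 - 3.43*c^2 - 8.28*c + 1.44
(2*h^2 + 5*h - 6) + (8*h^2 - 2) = 10*h^2 + 5*h - 8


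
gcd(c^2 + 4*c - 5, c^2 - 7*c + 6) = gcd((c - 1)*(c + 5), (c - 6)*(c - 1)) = c - 1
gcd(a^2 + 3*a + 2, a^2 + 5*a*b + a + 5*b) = a + 1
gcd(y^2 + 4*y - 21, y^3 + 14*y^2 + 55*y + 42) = y + 7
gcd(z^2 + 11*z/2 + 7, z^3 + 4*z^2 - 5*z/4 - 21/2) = z^2 + 11*z/2 + 7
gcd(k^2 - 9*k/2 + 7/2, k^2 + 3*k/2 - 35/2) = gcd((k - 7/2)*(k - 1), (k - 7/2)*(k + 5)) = k - 7/2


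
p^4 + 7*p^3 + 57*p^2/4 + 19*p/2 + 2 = (p + 1/2)^2*(p + 2)*(p + 4)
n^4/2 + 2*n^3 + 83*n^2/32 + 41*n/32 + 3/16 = (n/2 + 1)*(n + 1/4)*(n + 3/4)*(n + 1)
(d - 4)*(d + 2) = d^2 - 2*d - 8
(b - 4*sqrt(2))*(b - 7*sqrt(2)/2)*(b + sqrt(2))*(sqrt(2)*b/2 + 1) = sqrt(2)*b^4/2 - 11*b^3/2 + 41*b + 28*sqrt(2)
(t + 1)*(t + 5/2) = t^2 + 7*t/2 + 5/2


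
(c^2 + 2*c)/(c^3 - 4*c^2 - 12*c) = 1/(c - 6)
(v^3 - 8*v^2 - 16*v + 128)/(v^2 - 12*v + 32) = v + 4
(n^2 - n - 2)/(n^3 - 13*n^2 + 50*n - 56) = (n + 1)/(n^2 - 11*n + 28)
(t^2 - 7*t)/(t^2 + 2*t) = (t - 7)/(t + 2)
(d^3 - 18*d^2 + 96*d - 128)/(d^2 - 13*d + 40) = (d^2 - 10*d + 16)/(d - 5)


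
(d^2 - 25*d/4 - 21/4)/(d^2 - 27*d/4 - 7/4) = (4*d + 3)/(4*d + 1)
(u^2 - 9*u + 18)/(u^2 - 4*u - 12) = (u - 3)/(u + 2)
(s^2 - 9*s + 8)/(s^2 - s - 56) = (s - 1)/(s + 7)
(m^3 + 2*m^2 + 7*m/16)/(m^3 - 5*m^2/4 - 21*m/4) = (m + 1/4)/(m - 3)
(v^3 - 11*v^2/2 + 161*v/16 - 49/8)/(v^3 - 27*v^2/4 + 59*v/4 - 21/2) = (v - 7/4)/(v - 3)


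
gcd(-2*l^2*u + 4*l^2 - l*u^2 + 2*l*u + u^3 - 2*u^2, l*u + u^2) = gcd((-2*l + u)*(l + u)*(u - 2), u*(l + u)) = l + u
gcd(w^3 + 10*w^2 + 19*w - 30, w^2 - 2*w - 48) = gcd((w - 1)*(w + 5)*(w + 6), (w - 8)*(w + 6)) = w + 6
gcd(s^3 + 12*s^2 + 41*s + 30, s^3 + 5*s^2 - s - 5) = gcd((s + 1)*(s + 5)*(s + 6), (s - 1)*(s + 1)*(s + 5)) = s^2 + 6*s + 5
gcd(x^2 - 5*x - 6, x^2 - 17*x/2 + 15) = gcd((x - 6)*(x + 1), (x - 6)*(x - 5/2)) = x - 6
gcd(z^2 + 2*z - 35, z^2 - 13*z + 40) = z - 5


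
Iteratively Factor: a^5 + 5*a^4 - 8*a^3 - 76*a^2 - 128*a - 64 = (a - 4)*(a^4 + 9*a^3 + 28*a^2 + 36*a + 16) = (a - 4)*(a + 1)*(a^3 + 8*a^2 + 20*a + 16) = (a - 4)*(a + 1)*(a + 2)*(a^2 + 6*a + 8) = (a - 4)*(a + 1)*(a + 2)^2*(a + 4)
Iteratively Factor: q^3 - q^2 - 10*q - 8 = (q - 4)*(q^2 + 3*q + 2) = (q - 4)*(q + 1)*(q + 2)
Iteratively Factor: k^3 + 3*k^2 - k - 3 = (k + 1)*(k^2 + 2*k - 3) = (k - 1)*(k + 1)*(k + 3)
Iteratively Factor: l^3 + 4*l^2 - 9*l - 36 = (l - 3)*(l^2 + 7*l + 12) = (l - 3)*(l + 3)*(l + 4)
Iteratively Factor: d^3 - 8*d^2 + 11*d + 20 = (d + 1)*(d^2 - 9*d + 20) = (d - 4)*(d + 1)*(d - 5)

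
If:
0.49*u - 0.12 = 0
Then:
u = 0.24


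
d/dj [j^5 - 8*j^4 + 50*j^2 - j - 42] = 5*j^4 - 32*j^3 + 100*j - 1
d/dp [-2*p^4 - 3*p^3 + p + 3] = -8*p^3 - 9*p^2 + 1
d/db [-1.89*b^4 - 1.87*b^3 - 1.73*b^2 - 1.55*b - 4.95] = -7.56*b^3 - 5.61*b^2 - 3.46*b - 1.55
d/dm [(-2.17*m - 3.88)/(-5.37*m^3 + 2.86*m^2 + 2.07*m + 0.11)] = (-23.3058*m^3 - 56.3006*m^2 + 22.1936*m + 7.7929)/(28.8369*m^6 - 30.7164*m^5 - 14.0522*m^4 + 10.659*m^3 + 4.9141*m^2 + 0.4554*m + 0.0121)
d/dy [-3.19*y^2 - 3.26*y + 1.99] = -6.38*y - 3.26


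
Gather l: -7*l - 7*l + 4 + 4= 8 - 14*l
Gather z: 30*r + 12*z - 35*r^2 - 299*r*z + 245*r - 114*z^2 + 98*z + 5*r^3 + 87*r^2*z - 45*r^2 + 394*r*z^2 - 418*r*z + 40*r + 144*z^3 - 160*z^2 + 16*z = 5*r^3 - 80*r^2 + 315*r + 144*z^3 + z^2*(394*r - 274) + z*(87*r^2 - 717*r + 126)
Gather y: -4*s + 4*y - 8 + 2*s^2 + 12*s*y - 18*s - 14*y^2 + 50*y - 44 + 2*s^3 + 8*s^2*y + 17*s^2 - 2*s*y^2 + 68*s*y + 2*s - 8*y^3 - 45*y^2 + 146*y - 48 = 2*s^3 + 19*s^2 - 20*s - 8*y^3 + y^2*(-2*s - 59) + y*(8*s^2 + 80*s + 200) - 100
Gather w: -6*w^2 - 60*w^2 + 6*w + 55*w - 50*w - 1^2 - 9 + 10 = -66*w^2 + 11*w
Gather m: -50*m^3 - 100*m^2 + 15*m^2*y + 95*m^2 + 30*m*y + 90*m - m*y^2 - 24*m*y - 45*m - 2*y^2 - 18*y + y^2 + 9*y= -50*m^3 + m^2*(15*y - 5) + m*(-y^2 + 6*y + 45) - y^2 - 9*y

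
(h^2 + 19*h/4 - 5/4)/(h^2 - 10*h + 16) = (4*h^2 + 19*h - 5)/(4*(h^2 - 10*h + 16))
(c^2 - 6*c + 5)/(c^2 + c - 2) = (c - 5)/(c + 2)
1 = 1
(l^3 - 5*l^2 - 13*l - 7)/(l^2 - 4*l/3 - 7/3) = 3*(l^2 - 6*l - 7)/(3*l - 7)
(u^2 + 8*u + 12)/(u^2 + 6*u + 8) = (u + 6)/(u + 4)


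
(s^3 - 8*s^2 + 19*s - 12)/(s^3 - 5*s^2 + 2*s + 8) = (s^2 - 4*s + 3)/(s^2 - s - 2)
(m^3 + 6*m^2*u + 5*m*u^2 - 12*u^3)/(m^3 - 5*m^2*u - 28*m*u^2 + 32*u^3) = (-m - 3*u)/(-m + 8*u)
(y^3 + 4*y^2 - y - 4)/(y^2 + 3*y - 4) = y + 1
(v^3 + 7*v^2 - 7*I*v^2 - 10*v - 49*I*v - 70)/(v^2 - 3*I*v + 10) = (v^2 + v*(7 - 2*I) - 14*I)/(v + 2*I)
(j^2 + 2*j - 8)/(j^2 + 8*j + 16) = (j - 2)/(j + 4)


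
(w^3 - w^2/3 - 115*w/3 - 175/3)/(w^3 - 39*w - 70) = (w + 5/3)/(w + 2)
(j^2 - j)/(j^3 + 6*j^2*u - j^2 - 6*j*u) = 1/(j + 6*u)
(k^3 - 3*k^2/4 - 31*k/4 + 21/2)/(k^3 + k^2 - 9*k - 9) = (4*k^2 - 15*k + 14)/(4*(k^2 - 2*k - 3))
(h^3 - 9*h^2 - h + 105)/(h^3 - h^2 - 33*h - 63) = (h - 5)/(h + 3)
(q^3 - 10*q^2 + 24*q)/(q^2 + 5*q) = (q^2 - 10*q + 24)/(q + 5)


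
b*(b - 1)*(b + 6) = b^3 + 5*b^2 - 6*b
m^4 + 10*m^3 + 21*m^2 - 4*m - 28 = (m - 1)*(m + 2)^2*(m + 7)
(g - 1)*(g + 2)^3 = g^4 + 5*g^3 + 6*g^2 - 4*g - 8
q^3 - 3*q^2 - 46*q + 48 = (q - 8)*(q - 1)*(q + 6)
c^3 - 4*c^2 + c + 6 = (c - 3)*(c - 2)*(c + 1)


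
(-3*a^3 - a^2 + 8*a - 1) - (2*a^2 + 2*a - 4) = -3*a^3 - 3*a^2 + 6*a + 3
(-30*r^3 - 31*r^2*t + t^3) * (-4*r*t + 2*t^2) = 120*r^4*t + 64*r^3*t^2 - 62*r^2*t^3 - 4*r*t^4 + 2*t^5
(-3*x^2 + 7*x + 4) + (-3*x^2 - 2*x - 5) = -6*x^2 + 5*x - 1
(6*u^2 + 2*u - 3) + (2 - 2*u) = 6*u^2 - 1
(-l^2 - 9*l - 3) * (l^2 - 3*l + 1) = -l^4 - 6*l^3 + 23*l^2 - 3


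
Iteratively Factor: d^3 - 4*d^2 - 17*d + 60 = (d - 5)*(d^2 + d - 12) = (d - 5)*(d - 3)*(d + 4)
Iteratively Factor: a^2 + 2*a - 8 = (a + 4)*(a - 2)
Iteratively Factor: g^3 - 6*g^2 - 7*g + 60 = (g - 5)*(g^2 - g - 12) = (g - 5)*(g - 4)*(g + 3)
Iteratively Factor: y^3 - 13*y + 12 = (y - 1)*(y^2 + y - 12) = (y - 3)*(y - 1)*(y + 4)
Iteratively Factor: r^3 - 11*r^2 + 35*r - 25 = (r - 5)*(r^2 - 6*r + 5) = (r - 5)*(r - 1)*(r - 5)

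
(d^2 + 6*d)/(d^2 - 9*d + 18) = d*(d + 6)/(d^2 - 9*d + 18)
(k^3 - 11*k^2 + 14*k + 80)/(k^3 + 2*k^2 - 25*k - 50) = (k - 8)/(k + 5)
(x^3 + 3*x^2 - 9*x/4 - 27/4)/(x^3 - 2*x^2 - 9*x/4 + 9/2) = (x + 3)/(x - 2)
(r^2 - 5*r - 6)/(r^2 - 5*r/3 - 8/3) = 3*(r - 6)/(3*r - 8)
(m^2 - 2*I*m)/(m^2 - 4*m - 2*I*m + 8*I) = m/(m - 4)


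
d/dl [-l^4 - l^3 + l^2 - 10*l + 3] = -4*l^3 - 3*l^2 + 2*l - 10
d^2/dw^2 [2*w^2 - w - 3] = 4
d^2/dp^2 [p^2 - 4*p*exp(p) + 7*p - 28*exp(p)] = -4*p*exp(p) - 36*exp(p) + 2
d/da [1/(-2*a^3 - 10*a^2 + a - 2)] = (6*a^2 + 20*a - 1)/(2*a^3 + 10*a^2 - a + 2)^2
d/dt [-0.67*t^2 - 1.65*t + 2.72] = -1.34*t - 1.65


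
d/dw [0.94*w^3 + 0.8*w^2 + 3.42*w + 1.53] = 2.82*w^2 + 1.6*w + 3.42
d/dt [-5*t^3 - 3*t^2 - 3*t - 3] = -15*t^2 - 6*t - 3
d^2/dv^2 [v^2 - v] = 2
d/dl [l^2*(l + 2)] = l*(3*l + 4)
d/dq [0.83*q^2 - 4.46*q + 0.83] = 1.66*q - 4.46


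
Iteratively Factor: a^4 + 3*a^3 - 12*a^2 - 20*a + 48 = (a + 3)*(a^3 - 12*a + 16) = (a - 2)*(a + 3)*(a^2 + 2*a - 8) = (a - 2)^2*(a + 3)*(a + 4)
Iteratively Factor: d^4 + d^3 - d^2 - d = (d)*(d^3 + d^2 - d - 1) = d*(d - 1)*(d^2 + 2*d + 1) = d*(d - 1)*(d + 1)*(d + 1)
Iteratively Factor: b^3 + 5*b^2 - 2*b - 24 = (b + 4)*(b^2 + b - 6) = (b + 3)*(b + 4)*(b - 2)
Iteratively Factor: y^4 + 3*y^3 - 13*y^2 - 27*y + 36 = (y - 3)*(y^3 + 6*y^2 + 5*y - 12) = (y - 3)*(y + 4)*(y^2 + 2*y - 3) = (y - 3)*(y + 3)*(y + 4)*(y - 1)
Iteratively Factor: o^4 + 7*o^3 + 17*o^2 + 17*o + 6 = (o + 2)*(o^3 + 5*o^2 + 7*o + 3) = (o + 1)*(o + 2)*(o^2 + 4*o + 3) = (o + 1)^2*(o + 2)*(o + 3)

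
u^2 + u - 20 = (u - 4)*(u + 5)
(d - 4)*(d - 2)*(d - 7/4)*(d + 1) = d^4 - 27*d^3/4 + 43*d^2/4 + 9*d/2 - 14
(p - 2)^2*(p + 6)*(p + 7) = p^4 + 9*p^3 - 6*p^2 - 116*p + 168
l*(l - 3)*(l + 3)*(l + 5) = l^4 + 5*l^3 - 9*l^2 - 45*l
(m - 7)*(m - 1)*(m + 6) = m^3 - 2*m^2 - 41*m + 42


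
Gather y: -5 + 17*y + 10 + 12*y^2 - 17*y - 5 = 12*y^2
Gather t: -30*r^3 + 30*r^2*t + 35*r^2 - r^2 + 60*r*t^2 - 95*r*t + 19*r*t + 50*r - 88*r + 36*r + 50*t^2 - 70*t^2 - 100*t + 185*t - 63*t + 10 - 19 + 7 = -30*r^3 + 34*r^2 - 2*r + t^2*(60*r - 20) + t*(30*r^2 - 76*r + 22) - 2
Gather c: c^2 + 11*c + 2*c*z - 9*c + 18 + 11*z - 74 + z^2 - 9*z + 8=c^2 + c*(2*z + 2) + z^2 + 2*z - 48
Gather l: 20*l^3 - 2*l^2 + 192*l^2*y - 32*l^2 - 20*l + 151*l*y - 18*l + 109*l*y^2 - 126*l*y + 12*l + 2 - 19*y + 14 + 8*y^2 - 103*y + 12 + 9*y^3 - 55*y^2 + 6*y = 20*l^3 + l^2*(192*y - 34) + l*(109*y^2 + 25*y - 26) + 9*y^3 - 47*y^2 - 116*y + 28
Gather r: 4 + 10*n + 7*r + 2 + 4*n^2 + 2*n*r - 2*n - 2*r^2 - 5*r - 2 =4*n^2 + 8*n - 2*r^2 + r*(2*n + 2) + 4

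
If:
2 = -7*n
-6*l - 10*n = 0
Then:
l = 10/21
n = -2/7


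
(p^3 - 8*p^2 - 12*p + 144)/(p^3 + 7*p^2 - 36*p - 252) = (p^2 - 2*p - 24)/(p^2 + 13*p + 42)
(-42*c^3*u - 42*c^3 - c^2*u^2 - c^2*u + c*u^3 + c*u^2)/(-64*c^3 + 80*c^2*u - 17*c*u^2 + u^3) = c*(42*c^2*u + 42*c^2 + c*u^2 + c*u - u^3 - u^2)/(64*c^3 - 80*c^2*u + 17*c*u^2 - u^3)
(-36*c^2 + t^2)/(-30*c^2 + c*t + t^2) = (-6*c + t)/(-5*c + t)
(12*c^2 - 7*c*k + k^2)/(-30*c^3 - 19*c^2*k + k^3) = (-12*c^2 + 7*c*k - k^2)/(30*c^3 + 19*c^2*k - k^3)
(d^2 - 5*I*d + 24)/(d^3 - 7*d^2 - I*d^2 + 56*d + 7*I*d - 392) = (d + 3*I)/(d^2 + 7*d*(-1 + I) - 49*I)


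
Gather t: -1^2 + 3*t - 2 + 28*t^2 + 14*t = 28*t^2 + 17*t - 3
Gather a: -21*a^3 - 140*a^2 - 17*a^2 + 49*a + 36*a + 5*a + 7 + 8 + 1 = -21*a^3 - 157*a^2 + 90*a + 16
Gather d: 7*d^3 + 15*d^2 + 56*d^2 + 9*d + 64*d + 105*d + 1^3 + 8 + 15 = 7*d^3 + 71*d^2 + 178*d + 24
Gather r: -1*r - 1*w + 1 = -r - w + 1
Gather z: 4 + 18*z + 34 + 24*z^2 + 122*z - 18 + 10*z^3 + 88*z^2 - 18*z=10*z^3 + 112*z^2 + 122*z + 20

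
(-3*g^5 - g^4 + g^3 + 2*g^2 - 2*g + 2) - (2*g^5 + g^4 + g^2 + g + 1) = -5*g^5 - 2*g^4 + g^3 + g^2 - 3*g + 1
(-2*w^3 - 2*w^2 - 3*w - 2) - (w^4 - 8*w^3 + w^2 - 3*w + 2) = -w^4 + 6*w^3 - 3*w^2 - 4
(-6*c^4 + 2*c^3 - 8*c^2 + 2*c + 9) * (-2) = 12*c^4 - 4*c^3 + 16*c^2 - 4*c - 18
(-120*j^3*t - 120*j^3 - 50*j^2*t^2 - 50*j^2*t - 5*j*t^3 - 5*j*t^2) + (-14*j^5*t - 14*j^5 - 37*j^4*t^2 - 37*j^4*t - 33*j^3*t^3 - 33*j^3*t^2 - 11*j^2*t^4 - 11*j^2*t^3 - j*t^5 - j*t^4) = -14*j^5*t - 14*j^5 - 37*j^4*t^2 - 37*j^4*t - 33*j^3*t^3 - 33*j^3*t^2 - 120*j^3*t - 120*j^3 - 11*j^2*t^4 - 11*j^2*t^3 - 50*j^2*t^2 - 50*j^2*t - j*t^5 - j*t^4 - 5*j*t^3 - 5*j*t^2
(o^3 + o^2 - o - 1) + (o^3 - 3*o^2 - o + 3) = 2*o^3 - 2*o^2 - 2*o + 2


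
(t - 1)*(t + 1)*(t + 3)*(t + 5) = t^4 + 8*t^3 + 14*t^2 - 8*t - 15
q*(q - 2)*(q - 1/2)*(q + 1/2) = q^4 - 2*q^3 - q^2/4 + q/2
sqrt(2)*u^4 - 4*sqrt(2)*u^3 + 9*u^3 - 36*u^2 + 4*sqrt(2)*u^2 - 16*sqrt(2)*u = u*(u - 4)*(u + 4*sqrt(2))*(sqrt(2)*u + 1)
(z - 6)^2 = z^2 - 12*z + 36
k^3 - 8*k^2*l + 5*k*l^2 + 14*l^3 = (k - 7*l)*(k - 2*l)*(k + l)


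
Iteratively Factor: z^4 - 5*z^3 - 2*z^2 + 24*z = (z - 3)*(z^3 - 2*z^2 - 8*z) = z*(z - 3)*(z^2 - 2*z - 8) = z*(z - 3)*(z + 2)*(z - 4)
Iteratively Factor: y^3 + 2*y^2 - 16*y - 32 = (y + 4)*(y^2 - 2*y - 8) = (y + 2)*(y + 4)*(y - 4)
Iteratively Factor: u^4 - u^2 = (u)*(u^3 - u) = u*(u - 1)*(u^2 + u) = u*(u - 1)*(u + 1)*(u)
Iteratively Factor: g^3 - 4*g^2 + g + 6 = (g - 3)*(g^2 - g - 2) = (g - 3)*(g + 1)*(g - 2)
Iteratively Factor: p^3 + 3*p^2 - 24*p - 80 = (p + 4)*(p^2 - p - 20) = (p - 5)*(p + 4)*(p + 4)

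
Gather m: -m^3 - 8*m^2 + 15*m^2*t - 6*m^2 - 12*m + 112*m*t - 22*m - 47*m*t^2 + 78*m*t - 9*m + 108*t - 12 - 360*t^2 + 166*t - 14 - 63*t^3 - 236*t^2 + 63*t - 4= -m^3 + m^2*(15*t - 14) + m*(-47*t^2 + 190*t - 43) - 63*t^3 - 596*t^2 + 337*t - 30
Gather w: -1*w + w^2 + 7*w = w^2 + 6*w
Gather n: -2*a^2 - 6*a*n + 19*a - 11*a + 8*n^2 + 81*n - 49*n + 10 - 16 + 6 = -2*a^2 + 8*a + 8*n^2 + n*(32 - 6*a)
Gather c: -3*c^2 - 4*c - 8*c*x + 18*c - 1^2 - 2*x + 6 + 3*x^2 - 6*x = -3*c^2 + c*(14 - 8*x) + 3*x^2 - 8*x + 5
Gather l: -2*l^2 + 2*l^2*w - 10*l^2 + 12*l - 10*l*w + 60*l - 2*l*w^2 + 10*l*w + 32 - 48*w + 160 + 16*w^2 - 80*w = l^2*(2*w - 12) + l*(72 - 2*w^2) + 16*w^2 - 128*w + 192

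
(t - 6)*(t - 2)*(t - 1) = t^3 - 9*t^2 + 20*t - 12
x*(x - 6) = x^2 - 6*x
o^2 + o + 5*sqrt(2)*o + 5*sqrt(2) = (o + 1)*(o + 5*sqrt(2))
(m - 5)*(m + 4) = m^2 - m - 20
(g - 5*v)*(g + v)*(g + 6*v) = g^3 + 2*g^2*v - 29*g*v^2 - 30*v^3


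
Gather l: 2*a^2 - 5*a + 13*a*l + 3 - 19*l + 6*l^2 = 2*a^2 - 5*a + 6*l^2 + l*(13*a - 19) + 3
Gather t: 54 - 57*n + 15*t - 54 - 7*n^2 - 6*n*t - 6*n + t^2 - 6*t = -7*n^2 - 63*n + t^2 + t*(9 - 6*n)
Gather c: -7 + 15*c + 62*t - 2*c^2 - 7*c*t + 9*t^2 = -2*c^2 + c*(15 - 7*t) + 9*t^2 + 62*t - 7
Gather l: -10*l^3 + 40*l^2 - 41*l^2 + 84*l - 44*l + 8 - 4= -10*l^3 - l^2 + 40*l + 4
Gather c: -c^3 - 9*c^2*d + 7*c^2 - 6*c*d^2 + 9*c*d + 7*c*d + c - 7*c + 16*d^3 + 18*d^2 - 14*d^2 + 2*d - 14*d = -c^3 + c^2*(7 - 9*d) + c*(-6*d^2 + 16*d - 6) + 16*d^3 + 4*d^2 - 12*d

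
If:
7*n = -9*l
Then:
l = -7*n/9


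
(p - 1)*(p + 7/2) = p^2 + 5*p/2 - 7/2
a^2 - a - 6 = (a - 3)*(a + 2)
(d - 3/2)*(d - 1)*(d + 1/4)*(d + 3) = d^4 + 3*d^3/4 - 47*d^2/8 + 3*d + 9/8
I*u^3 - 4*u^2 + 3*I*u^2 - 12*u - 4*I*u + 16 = (u + 4)*(u + 4*I)*(I*u - I)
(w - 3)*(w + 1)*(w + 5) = w^3 + 3*w^2 - 13*w - 15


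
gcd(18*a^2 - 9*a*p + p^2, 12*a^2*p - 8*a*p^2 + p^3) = -6*a + p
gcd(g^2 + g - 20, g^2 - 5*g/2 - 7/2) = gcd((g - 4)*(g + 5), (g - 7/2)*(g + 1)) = 1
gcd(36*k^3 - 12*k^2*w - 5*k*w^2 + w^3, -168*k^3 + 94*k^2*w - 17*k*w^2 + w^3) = -6*k + w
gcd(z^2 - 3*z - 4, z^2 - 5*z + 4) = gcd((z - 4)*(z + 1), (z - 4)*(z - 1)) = z - 4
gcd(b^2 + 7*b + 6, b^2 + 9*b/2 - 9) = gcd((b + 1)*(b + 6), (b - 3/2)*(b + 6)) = b + 6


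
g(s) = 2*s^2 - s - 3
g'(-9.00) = -37.00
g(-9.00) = 168.00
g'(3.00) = 11.00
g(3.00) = 12.00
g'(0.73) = 1.92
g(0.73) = -2.66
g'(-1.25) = -6.00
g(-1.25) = 1.38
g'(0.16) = -0.36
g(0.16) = -3.11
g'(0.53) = 1.12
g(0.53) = -2.97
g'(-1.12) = -5.48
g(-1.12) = 0.63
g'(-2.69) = -11.76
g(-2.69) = 14.16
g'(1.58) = 5.32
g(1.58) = 0.41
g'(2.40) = 8.60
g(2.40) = 6.12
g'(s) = 4*s - 1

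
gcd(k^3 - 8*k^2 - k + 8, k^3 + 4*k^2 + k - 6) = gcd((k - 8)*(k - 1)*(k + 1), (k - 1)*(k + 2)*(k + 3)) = k - 1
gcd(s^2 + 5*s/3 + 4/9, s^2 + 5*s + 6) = 1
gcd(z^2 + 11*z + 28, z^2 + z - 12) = z + 4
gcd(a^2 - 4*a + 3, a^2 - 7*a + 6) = a - 1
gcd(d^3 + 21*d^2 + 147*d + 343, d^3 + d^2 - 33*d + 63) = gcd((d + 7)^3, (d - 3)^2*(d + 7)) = d + 7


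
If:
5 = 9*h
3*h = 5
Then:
No Solution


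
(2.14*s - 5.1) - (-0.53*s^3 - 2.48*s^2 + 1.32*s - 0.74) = 0.53*s^3 + 2.48*s^2 + 0.82*s - 4.36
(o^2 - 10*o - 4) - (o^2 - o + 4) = -9*o - 8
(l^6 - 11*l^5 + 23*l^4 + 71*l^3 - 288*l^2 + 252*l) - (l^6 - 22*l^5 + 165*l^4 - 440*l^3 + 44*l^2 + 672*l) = 11*l^5 - 142*l^4 + 511*l^3 - 332*l^2 - 420*l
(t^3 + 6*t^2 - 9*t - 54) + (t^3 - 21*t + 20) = 2*t^3 + 6*t^2 - 30*t - 34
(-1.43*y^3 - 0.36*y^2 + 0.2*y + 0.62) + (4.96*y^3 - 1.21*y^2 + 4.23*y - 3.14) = 3.53*y^3 - 1.57*y^2 + 4.43*y - 2.52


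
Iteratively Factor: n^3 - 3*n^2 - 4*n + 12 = (n - 2)*(n^2 - n - 6) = (n - 2)*(n + 2)*(n - 3)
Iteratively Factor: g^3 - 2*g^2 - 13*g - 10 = (g + 1)*(g^2 - 3*g - 10) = (g + 1)*(g + 2)*(g - 5)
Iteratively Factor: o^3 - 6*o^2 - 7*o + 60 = (o - 4)*(o^2 - 2*o - 15) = (o - 4)*(o + 3)*(o - 5)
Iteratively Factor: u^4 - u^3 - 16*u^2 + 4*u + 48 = (u - 4)*(u^3 + 3*u^2 - 4*u - 12) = (u - 4)*(u + 2)*(u^2 + u - 6) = (u - 4)*(u + 2)*(u + 3)*(u - 2)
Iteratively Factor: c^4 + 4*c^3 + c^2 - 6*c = (c)*(c^3 + 4*c^2 + c - 6) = c*(c - 1)*(c^2 + 5*c + 6) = c*(c - 1)*(c + 2)*(c + 3)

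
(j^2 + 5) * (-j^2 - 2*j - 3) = -j^4 - 2*j^3 - 8*j^2 - 10*j - 15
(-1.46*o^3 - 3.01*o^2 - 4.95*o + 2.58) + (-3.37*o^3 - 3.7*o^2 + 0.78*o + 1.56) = -4.83*o^3 - 6.71*o^2 - 4.17*o + 4.14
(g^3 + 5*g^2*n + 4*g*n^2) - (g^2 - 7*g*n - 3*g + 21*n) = g^3 + 5*g^2*n - g^2 + 4*g*n^2 + 7*g*n + 3*g - 21*n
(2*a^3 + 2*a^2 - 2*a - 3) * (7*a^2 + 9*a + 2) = 14*a^5 + 32*a^4 + 8*a^3 - 35*a^2 - 31*a - 6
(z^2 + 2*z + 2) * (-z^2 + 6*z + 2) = -z^4 + 4*z^3 + 12*z^2 + 16*z + 4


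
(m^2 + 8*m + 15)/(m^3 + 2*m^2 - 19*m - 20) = (m + 3)/(m^2 - 3*m - 4)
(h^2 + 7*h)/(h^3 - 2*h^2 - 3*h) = (h + 7)/(h^2 - 2*h - 3)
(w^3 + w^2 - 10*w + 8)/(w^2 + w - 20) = (w^3 + w^2 - 10*w + 8)/(w^2 + w - 20)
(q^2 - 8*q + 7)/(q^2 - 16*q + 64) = (q^2 - 8*q + 7)/(q^2 - 16*q + 64)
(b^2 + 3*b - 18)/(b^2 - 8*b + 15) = (b + 6)/(b - 5)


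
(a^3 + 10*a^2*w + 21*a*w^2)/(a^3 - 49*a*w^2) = (-a - 3*w)/(-a + 7*w)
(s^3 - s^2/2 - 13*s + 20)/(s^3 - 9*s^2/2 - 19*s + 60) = (s - 2)/(s - 6)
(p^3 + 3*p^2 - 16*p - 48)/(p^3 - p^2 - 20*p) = (p^2 - p - 12)/(p*(p - 5))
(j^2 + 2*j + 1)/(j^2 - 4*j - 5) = (j + 1)/(j - 5)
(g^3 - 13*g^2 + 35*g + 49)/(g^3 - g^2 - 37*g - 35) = (g - 7)/(g + 5)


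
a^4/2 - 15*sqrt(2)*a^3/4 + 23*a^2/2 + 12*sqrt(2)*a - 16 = (a/2 + sqrt(2)/2)*(a - 4*sqrt(2))^2*(a - sqrt(2)/2)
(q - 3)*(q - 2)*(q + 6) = q^3 + q^2 - 24*q + 36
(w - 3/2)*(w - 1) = w^2 - 5*w/2 + 3/2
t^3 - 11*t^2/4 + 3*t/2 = t*(t - 2)*(t - 3/4)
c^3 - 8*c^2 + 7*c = c*(c - 7)*(c - 1)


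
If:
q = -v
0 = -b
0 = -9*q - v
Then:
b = 0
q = 0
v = 0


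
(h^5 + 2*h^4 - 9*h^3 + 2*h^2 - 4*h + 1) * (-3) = -3*h^5 - 6*h^4 + 27*h^3 - 6*h^2 + 12*h - 3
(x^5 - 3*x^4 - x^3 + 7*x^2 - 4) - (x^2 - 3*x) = x^5 - 3*x^4 - x^3 + 6*x^2 + 3*x - 4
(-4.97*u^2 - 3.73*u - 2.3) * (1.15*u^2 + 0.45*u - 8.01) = -5.7155*u^4 - 6.526*u^3 + 35.4862*u^2 + 28.8423*u + 18.423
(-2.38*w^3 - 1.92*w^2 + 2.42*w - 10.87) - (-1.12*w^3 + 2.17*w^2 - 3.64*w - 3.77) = -1.26*w^3 - 4.09*w^2 + 6.06*w - 7.1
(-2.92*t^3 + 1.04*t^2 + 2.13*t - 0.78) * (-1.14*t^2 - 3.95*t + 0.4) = 3.3288*t^5 + 10.3484*t^4 - 7.7042*t^3 - 7.1083*t^2 + 3.933*t - 0.312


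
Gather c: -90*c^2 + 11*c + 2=-90*c^2 + 11*c + 2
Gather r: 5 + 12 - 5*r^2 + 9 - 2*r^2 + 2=28 - 7*r^2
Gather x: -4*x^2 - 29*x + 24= -4*x^2 - 29*x + 24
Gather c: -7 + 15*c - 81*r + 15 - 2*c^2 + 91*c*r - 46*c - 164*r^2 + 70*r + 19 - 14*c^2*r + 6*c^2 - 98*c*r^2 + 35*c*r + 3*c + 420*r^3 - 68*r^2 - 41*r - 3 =c^2*(4 - 14*r) + c*(-98*r^2 + 126*r - 28) + 420*r^3 - 232*r^2 - 52*r + 24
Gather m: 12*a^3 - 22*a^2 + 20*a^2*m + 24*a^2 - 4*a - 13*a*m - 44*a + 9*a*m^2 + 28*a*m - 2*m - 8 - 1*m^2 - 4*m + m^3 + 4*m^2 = 12*a^3 + 2*a^2 - 48*a + m^3 + m^2*(9*a + 3) + m*(20*a^2 + 15*a - 6) - 8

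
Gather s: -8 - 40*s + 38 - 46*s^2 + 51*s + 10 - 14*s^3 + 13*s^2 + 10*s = -14*s^3 - 33*s^2 + 21*s + 40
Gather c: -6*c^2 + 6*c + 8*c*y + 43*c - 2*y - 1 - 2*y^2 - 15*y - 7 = -6*c^2 + c*(8*y + 49) - 2*y^2 - 17*y - 8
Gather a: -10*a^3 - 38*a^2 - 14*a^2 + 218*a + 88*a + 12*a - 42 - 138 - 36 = -10*a^3 - 52*a^2 + 318*a - 216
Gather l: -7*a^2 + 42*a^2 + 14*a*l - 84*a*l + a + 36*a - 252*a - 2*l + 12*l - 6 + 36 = 35*a^2 - 215*a + l*(10 - 70*a) + 30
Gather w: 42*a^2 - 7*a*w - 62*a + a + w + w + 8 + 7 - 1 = 42*a^2 - 61*a + w*(2 - 7*a) + 14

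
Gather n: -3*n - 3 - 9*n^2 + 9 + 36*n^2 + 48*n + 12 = 27*n^2 + 45*n + 18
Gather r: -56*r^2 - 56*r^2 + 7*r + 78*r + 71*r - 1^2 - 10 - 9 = -112*r^2 + 156*r - 20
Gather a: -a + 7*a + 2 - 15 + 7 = 6*a - 6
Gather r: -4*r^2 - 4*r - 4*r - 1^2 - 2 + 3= -4*r^2 - 8*r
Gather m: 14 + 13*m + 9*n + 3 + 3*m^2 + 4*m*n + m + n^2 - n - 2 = 3*m^2 + m*(4*n + 14) + n^2 + 8*n + 15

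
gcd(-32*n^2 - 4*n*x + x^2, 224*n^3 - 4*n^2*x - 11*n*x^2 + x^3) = -32*n^2 - 4*n*x + x^2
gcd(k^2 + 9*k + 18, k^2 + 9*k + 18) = k^2 + 9*k + 18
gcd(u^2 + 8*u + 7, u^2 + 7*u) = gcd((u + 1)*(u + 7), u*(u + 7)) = u + 7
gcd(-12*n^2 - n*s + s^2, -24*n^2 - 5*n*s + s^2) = 3*n + s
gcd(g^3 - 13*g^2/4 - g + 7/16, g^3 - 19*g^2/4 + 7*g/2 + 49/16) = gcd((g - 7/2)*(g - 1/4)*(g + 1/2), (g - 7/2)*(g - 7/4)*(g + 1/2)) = g^2 - 3*g - 7/4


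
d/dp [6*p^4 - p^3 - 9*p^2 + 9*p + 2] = 24*p^3 - 3*p^2 - 18*p + 9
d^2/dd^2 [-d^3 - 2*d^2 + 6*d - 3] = -6*d - 4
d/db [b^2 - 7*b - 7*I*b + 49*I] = 2*b - 7 - 7*I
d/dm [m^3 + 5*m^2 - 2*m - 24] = 3*m^2 + 10*m - 2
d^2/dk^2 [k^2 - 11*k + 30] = 2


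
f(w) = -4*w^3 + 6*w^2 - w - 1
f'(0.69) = 1.57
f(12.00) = -6061.00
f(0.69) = -0.15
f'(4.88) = -228.21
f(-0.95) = 8.79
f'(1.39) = -7.51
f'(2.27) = -35.59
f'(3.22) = -86.78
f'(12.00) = -1585.00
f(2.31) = -20.60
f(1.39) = -1.54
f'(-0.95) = -23.23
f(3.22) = -75.55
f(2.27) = -19.14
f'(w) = -12*w^2 + 12*w - 1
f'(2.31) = -37.31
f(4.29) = -210.68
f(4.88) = -327.85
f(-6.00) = 1085.00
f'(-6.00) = -505.00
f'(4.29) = -170.37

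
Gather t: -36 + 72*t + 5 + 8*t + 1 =80*t - 30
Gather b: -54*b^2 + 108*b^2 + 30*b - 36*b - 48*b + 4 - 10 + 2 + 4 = 54*b^2 - 54*b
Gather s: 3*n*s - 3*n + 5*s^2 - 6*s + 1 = -3*n + 5*s^2 + s*(3*n - 6) + 1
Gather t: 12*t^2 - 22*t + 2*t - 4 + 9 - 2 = 12*t^2 - 20*t + 3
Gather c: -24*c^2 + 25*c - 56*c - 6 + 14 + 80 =-24*c^2 - 31*c + 88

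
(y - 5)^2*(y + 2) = y^3 - 8*y^2 + 5*y + 50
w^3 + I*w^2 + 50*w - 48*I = (w - 6*I)*(w - I)*(w + 8*I)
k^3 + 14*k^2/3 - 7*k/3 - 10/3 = (k - 1)*(k + 2/3)*(k + 5)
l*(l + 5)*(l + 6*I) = l^3 + 5*l^2 + 6*I*l^2 + 30*I*l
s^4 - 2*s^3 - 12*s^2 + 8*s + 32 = (s - 4)*(s - 2)*(s + 2)^2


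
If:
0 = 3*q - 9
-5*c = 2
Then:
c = -2/5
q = 3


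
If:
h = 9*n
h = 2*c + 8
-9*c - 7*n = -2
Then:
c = -2/5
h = 36/5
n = 4/5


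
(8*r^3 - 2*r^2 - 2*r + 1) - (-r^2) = 8*r^3 - r^2 - 2*r + 1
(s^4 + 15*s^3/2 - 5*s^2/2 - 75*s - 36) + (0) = s^4 + 15*s^3/2 - 5*s^2/2 - 75*s - 36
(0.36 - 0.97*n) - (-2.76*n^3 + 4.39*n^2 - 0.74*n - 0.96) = 2.76*n^3 - 4.39*n^2 - 0.23*n + 1.32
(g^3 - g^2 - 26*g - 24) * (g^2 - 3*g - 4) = g^5 - 4*g^4 - 27*g^3 + 58*g^2 + 176*g + 96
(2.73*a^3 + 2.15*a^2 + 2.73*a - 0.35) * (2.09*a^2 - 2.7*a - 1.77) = 5.7057*a^5 - 2.8775*a^4 - 4.9314*a^3 - 11.908*a^2 - 3.8871*a + 0.6195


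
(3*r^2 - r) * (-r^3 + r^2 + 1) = -3*r^5 + 4*r^4 - r^3 + 3*r^2 - r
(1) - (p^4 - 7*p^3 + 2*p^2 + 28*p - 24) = -p^4 + 7*p^3 - 2*p^2 - 28*p + 25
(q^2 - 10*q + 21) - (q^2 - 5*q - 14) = 35 - 5*q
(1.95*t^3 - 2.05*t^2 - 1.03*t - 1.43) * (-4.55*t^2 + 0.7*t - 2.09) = -8.8725*t^5 + 10.6925*t^4 - 0.824*t^3 + 10.07*t^2 + 1.1517*t + 2.9887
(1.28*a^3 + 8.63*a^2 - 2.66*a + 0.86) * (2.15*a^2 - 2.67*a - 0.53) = 2.752*a^5 + 15.1369*a^4 - 29.4395*a^3 + 4.3773*a^2 - 0.8864*a - 0.4558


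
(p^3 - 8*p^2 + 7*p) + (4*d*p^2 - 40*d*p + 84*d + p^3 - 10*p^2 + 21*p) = 4*d*p^2 - 40*d*p + 84*d + 2*p^3 - 18*p^2 + 28*p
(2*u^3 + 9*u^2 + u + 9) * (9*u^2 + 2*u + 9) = 18*u^5 + 85*u^4 + 45*u^3 + 164*u^2 + 27*u + 81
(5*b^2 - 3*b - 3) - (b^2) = 4*b^2 - 3*b - 3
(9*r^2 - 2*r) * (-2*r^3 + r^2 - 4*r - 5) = -18*r^5 + 13*r^4 - 38*r^3 - 37*r^2 + 10*r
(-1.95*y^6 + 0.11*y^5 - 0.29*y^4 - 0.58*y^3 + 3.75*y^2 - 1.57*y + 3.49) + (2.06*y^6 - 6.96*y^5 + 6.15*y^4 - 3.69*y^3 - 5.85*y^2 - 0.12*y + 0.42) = 0.11*y^6 - 6.85*y^5 + 5.86*y^4 - 4.27*y^3 - 2.1*y^2 - 1.69*y + 3.91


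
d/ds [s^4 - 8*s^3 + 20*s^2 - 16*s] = 4*s^3 - 24*s^2 + 40*s - 16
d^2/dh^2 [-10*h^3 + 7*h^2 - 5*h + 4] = 14 - 60*h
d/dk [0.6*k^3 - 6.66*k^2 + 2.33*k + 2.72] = 1.8*k^2 - 13.32*k + 2.33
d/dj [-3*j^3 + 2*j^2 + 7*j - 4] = -9*j^2 + 4*j + 7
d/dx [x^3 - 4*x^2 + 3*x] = 3*x^2 - 8*x + 3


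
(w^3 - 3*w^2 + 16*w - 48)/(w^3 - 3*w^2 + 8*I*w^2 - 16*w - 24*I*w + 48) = (w - 4*I)/(w + 4*I)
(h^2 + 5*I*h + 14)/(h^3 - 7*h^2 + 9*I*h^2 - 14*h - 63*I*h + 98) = (h - 2*I)/(h^2 + h*(-7 + 2*I) - 14*I)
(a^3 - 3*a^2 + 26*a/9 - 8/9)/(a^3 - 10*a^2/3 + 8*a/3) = (3*a^2 - 5*a + 2)/(3*a*(a - 2))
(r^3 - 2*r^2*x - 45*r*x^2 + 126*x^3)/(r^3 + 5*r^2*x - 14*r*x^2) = (-r^2 + 9*r*x - 18*x^2)/(r*(-r + 2*x))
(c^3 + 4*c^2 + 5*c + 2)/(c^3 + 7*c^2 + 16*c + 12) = (c^2 + 2*c + 1)/(c^2 + 5*c + 6)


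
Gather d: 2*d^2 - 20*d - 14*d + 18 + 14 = 2*d^2 - 34*d + 32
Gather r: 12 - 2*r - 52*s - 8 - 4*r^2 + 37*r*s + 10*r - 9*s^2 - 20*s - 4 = -4*r^2 + r*(37*s + 8) - 9*s^2 - 72*s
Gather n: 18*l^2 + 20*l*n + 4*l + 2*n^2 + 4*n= 18*l^2 + 4*l + 2*n^2 + n*(20*l + 4)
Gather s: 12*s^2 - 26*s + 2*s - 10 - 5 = 12*s^2 - 24*s - 15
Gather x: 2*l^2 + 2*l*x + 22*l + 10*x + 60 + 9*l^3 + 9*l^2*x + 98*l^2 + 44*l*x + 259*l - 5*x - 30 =9*l^3 + 100*l^2 + 281*l + x*(9*l^2 + 46*l + 5) + 30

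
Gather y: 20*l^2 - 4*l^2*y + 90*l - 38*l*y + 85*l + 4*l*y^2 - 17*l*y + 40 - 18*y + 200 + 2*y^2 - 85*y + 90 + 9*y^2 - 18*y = 20*l^2 + 175*l + y^2*(4*l + 11) + y*(-4*l^2 - 55*l - 121) + 330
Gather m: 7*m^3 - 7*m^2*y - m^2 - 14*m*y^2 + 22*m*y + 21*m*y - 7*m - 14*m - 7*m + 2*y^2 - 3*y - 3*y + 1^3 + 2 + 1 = 7*m^3 + m^2*(-7*y - 1) + m*(-14*y^2 + 43*y - 28) + 2*y^2 - 6*y + 4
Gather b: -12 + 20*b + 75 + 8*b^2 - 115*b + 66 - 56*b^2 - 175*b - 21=-48*b^2 - 270*b + 108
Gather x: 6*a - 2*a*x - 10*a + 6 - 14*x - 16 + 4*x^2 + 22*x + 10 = -4*a + 4*x^2 + x*(8 - 2*a)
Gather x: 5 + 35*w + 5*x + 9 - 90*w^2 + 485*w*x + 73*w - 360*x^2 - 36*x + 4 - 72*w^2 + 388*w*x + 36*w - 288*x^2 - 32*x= -162*w^2 + 144*w - 648*x^2 + x*(873*w - 63) + 18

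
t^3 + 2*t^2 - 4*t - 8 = (t - 2)*(t + 2)^2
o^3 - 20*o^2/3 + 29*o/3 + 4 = (o - 4)*(o - 3)*(o + 1/3)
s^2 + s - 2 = (s - 1)*(s + 2)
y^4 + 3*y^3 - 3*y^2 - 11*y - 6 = (y - 2)*(y + 1)^2*(y + 3)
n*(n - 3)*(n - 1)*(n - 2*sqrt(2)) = n^4 - 4*n^3 - 2*sqrt(2)*n^3 + 3*n^2 + 8*sqrt(2)*n^2 - 6*sqrt(2)*n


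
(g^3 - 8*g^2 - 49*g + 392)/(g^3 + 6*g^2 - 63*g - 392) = (g - 7)/(g + 7)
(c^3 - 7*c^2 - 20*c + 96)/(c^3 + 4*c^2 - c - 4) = (c^2 - 11*c + 24)/(c^2 - 1)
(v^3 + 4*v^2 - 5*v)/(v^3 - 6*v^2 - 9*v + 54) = v*(v^2 + 4*v - 5)/(v^3 - 6*v^2 - 9*v + 54)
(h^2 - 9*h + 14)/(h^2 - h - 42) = (h - 2)/(h + 6)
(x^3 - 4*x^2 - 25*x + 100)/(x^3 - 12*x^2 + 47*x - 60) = (x + 5)/(x - 3)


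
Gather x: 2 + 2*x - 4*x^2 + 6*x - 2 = -4*x^2 + 8*x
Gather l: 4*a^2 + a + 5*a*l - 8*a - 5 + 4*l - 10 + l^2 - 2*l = 4*a^2 - 7*a + l^2 + l*(5*a + 2) - 15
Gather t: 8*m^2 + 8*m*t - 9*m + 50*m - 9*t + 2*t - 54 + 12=8*m^2 + 41*m + t*(8*m - 7) - 42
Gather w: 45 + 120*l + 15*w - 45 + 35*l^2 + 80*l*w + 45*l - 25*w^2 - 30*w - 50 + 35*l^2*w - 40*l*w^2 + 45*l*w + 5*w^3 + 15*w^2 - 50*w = 35*l^2 + 165*l + 5*w^3 + w^2*(-40*l - 10) + w*(35*l^2 + 125*l - 65) - 50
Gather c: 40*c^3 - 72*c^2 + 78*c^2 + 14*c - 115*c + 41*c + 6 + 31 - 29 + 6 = 40*c^3 + 6*c^2 - 60*c + 14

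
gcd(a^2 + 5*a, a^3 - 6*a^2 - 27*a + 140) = a + 5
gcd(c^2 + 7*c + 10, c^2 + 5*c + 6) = c + 2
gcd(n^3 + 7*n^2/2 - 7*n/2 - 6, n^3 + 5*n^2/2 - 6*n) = n^2 + 5*n/2 - 6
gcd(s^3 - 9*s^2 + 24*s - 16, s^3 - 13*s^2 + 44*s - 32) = s^2 - 5*s + 4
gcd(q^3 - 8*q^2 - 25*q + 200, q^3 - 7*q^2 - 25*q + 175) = q^2 - 25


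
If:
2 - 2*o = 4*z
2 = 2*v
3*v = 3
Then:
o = 1 - 2*z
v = 1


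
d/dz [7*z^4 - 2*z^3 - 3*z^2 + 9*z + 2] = 28*z^3 - 6*z^2 - 6*z + 9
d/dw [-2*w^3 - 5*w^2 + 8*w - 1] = -6*w^2 - 10*w + 8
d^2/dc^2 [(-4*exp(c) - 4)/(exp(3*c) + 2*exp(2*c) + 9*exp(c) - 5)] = (-16*exp(6*c) - 60*exp(5*c) + 40*exp(4*c) - 324*exp(3*c) - 636*exp(2*c) - 664*exp(c) - 280)*exp(c)/(exp(9*c) + 6*exp(8*c) + 39*exp(7*c) + 101*exp(6*c) + 291*exp(5*c) + 156*exp(4*c) + 264*exp(3*c) - 1065*exp(2*c) + 675*exp(c) - 125)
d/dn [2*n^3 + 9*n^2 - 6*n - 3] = 6*n^2 + 18*n - 6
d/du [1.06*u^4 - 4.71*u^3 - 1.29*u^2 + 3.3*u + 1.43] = 4.24*u^3 - 14.13*u^2 - 2.58*u + 3.3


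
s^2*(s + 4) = s^3 + 4*s^2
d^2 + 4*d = d*(d + 4)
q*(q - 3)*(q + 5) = q^3 + 2*q^2 - 15*q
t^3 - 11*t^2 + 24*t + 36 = (t - 6)^2*(t + 1)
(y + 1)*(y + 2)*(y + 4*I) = y^3 + 3*y^2 + 4*I*y^2 + 2*y + 12*I*y + 8*I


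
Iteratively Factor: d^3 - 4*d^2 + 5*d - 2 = (d - 1)*(d^2 - 3*d + 2) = (d - 1)^2*(d - 2)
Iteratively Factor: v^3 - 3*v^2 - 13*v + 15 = (v - 5)*(v^2 + 2*v - 3) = (v - 5)*(v - 1)*(v + 3)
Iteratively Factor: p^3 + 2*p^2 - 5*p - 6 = (p + 1)*(p^2 + p - 6) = (p - 2)*(p + 1)*(p + 3)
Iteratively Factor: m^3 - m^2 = (m - 1)*(m^2) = m*(m - 1)*(m)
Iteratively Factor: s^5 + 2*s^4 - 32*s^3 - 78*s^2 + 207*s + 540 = (s - 5)*(s^4 + 7*s^3 + 3*s^2 - 63*s - 108) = (s - 5)*(s + 3)*(s^3 + 4*s^2 - 9*s - 36) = (s - 5)*(s - 3)*(s + 3)*(s^2 + 7*s + 12) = (s - 5)*(s - 3)*(s + 3)*(s + 4)*(s + 3)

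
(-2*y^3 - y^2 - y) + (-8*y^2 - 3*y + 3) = -2*y^3 - 9*y^2 - 4*y + 3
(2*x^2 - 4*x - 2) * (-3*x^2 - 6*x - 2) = -6*x^4 + 26*x^2 + 20*x + 4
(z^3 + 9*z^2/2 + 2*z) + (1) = z^3 + 9*z^2/2 + 2*z + 1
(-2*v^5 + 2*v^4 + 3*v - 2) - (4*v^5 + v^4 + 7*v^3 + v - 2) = -6*v^5 + v^4 - 7*v^3 + 2*v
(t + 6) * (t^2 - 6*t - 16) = t^3 - 52*t - 96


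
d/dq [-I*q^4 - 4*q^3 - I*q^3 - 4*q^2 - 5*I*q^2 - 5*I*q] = -4*I*q^3 - 3*q^2*(4 + I) - 2*q*(4 + 5*I) - 5*I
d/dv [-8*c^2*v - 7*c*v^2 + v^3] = -8*c^2 - 14*c*v + 3*v^2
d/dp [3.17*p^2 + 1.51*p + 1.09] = 6.34*p + 1.51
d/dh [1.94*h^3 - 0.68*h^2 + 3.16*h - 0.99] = 5.82*h^2 - 1.36*h + 3.16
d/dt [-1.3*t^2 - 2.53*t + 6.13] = -2.6*t - 2.53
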